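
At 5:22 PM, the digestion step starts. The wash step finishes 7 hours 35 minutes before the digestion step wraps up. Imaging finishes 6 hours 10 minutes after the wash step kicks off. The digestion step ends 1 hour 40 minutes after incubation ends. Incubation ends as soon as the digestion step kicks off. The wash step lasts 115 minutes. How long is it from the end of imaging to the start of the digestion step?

100 minutes

Incubation ends at 5:22 PM.
The digestion step ends at 5:22 PM + 100 min = 7:02 PM.
The wash step ends at 7:02 PM − 455 min = 11:27 AM.
The wash step starts at 11:27 AM − 115 min = 9:32 AM.
Imaging ends at 9:32 AM + 370 min = 3:42 PM.
From 3:42 PM to 5:22 PM is 100 minutes.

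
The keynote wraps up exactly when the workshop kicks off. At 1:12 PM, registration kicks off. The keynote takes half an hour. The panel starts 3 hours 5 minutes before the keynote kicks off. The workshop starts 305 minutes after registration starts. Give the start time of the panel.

The workshop starts at 1:12 PM + 305 min = 6:17 PM.
So the keynote ends at 6:17 PM.
The keynote starts at 6:17 PM − 30 min = 5:47 PM.
The panel starts at 5:47 PM − 185 min = 2:42 PM.

2:42 PM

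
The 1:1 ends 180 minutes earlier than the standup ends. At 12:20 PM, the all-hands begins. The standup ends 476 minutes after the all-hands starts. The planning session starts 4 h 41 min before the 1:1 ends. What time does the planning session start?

The standup ends at 12:20 PM + 476 min = 8:16 PM.
The 1:1 ends at 8:16 PM − 180 min = 5:16 PM.
The planning session starts at 5:16 PM − 281 min = 12:35 PM.

12:35 PM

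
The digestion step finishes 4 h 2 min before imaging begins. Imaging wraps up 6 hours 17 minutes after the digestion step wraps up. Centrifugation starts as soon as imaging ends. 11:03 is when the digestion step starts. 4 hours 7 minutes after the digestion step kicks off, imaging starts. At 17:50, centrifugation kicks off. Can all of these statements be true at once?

Imaging starts at 11:03 + 247 min = 15:10.
The digestion step ends at 15:10 − 242 min = 11:08.
Imaging ends at 11:08 + 377 min = 17:25.
So centrifugation starts at 17:25.
But centrifugation is also said to start at 17:50 — a 25-minute conflict.

No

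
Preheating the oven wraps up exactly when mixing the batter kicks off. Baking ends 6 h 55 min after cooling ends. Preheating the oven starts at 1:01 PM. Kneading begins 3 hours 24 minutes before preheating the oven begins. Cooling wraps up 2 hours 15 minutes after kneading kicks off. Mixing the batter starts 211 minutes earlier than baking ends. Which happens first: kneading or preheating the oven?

Kneading starts at 1:01 PM − 204 min = 9:37 AM.
Kneading starts at 9:37 AM and preheating the oven starts at 1:01 PM, so kneading is first.

kneading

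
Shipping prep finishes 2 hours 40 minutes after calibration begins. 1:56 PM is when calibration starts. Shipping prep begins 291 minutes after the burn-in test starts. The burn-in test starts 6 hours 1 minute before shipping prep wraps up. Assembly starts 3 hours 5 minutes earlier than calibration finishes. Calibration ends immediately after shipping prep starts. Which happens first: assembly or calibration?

Shipping prep ends at 1:56 PM + 160 min = 4:36 PM.
The burn-in test starts at 4:36 PM − 361 min = 10:35 AM.
Shipping prep starts at 10:35 AM + 291 min = 3:26 PM.
So calibration ends at 3:26 PM.
Assembly starts at 3:26 PM − 185 min = 12:21 PM.
Assembly starts at 12:21 PM and calibration starts at 1:56 PM, so assembly is first.

assembly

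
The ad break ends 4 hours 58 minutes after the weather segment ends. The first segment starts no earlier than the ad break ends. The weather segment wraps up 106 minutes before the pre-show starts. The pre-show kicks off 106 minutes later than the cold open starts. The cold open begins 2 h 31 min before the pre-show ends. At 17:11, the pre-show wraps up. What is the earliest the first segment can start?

19:38

The cold open starts at 17:11 − 151 min = 14:40.
The pre-show starts at 14:40 + 106 min = 16:26.
The weather segment ends at 16:26 − 106 min = 14:40.
The ad break ends at 14:40 + 298 min = 19:38.
The first segment is bounded by the ad break, so the earliest it can start is 19:38.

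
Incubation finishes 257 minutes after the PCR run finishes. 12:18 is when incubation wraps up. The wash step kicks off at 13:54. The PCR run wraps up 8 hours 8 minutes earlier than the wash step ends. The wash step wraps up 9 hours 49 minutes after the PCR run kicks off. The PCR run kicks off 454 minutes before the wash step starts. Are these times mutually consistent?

Yes

The PCR run starts at 13:54 − 454 min = 06:20.
The wash step ends at 06:20 + 589 min = 16:09.
The PCR run ends at 16:09 − 488 min = 08:01.
Incubation ends at 08:01 + 257 min = 12:18.
That matches the stated 12:18, so the schedule is consistent.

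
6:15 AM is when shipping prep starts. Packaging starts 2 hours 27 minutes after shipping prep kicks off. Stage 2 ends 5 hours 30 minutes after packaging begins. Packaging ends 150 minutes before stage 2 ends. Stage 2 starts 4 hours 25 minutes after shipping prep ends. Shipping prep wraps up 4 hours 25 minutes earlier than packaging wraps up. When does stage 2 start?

11:42 AM

Packaging starts at 6:15 AM + 147 min = 8:42 AM.
Stage 2 ends at 8:42 AM + 330 min = 2:12 PM.
Packaging ends at 2:12 PM − 150 min = 11:42 AM.
Shipping prep ends at 11:42 AM − 265 min = 7:17 AM.
Stage 2 starts at 7:17 AM + 265 min = 11:42 AM.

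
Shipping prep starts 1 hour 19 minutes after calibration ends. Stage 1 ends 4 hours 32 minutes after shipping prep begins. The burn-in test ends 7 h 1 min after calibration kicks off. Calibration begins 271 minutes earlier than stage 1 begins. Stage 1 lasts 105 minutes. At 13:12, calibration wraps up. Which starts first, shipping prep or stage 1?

Shipping prep starts at 13:12 + 79 min = 14:31.
Stage 1 ends at 14:31 + 272 min = 19:03.
Stage 1 starts at 19:03 − 105 min = 17:18.
Shipping prep starts at 14:31 and stage 1 starts at 17:18, so shipping prep is first.

shipping prep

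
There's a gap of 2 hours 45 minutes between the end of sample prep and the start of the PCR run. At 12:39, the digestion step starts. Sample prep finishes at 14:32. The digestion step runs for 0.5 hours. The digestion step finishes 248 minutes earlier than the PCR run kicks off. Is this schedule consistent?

The PCR run starts at 14:32 + 165 min = 17:17.
The digestion step ends at 17:17 − 248 min = 13:09.
The digestion step starts at 13:09 − 30 min = 12:39.
That matches the stated 12:39, so the schedule is consistent.

Yes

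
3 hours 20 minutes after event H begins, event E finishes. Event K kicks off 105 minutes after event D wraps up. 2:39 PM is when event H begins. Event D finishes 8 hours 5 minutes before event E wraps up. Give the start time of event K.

Event E ends at 2:39 PM + 200 min = 5:59 PM.
Event D ends at 5:59 PM − 485 min = 9:54 AM.
Event K starts at 9:54 AM + 105 min = 11:39 AM.

11:39 AM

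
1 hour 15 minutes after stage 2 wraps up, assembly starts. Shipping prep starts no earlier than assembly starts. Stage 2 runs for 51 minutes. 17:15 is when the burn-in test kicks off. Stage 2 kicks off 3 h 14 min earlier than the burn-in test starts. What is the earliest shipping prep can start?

16:07

Stage 2 starts at 17:15 − 194 min = 14:01.
Stage 2 ends at 14:01 + 51 min = 14:52.
Assembly starts at 14:52 + 75 min = 16:07.
Shipping prep is bounded by assembly, so the earliest it can start is 16:07.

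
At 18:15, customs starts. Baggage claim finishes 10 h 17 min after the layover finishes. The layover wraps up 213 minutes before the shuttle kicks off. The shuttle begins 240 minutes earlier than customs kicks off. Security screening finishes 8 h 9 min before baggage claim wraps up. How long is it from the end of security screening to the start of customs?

5 h 25 min

The shuttle starts at 18:15 − 240 min = 14:15.
The layover ends at 14:15 − 213 min = 10:42.
Baggage claim ends at 10:42 + 617 min = 20:59.
Security screening ends at 20:59 − 489 min = 12:50.
From 12:50 to 18:15 is 5 h 25 min.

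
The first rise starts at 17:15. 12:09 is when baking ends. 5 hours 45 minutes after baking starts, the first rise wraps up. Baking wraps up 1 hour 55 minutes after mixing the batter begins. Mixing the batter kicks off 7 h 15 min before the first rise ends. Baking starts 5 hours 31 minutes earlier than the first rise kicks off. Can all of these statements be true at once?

Baking starts at 17:15 − 331 min = 11:44.
The first rise ends at 11:44 + 345 min = 17:29.
Mixing the batter starts at 17:29 − 435 min = 10:14.
Baking ends at 10:14 + 115 min = 12:09.
That matches the stated 12:09, so the schedule is consistent.

Yes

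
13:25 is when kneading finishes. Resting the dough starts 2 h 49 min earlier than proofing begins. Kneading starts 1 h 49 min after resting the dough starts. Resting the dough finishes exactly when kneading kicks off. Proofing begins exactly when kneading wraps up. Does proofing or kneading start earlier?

Proofing starts at 13:25.
Resting the dough starts at 13:25 − 169 min = 10:36.
Kneading starts at 10:36 + 109 min = 12:25.
Proofing starts at 13:25 and kneading starts at 12:25, so kneading is first.

kneading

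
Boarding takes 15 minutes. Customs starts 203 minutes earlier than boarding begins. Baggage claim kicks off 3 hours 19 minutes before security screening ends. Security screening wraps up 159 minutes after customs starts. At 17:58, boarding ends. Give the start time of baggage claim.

13:40

Boarding starts at 17:58 − 15 min = 17:43.
Customs starts at 17:43 − 203 min = 14:20.
Security screening ends at 14:20 + 159 min = 16:59.
Baggage claim starts at 16:59 − 199 min = 13:40.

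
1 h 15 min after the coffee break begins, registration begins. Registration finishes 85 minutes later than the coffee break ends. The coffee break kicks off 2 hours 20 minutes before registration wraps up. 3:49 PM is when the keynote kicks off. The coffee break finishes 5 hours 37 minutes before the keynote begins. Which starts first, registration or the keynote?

The coffee break ends at 3:49 PM − 337 min = 10:12 AM.
Registration ends at 10:12 AM + 85 min = 11:37 AM.
The coffee break starts at 11:37 AM − 140 min = 9:17 AM.
Registration starts at 9:17 AM + 75 min = 10:32 AM.
Registration starts at 10:32 AM and the keynote starts at 3:49 PM, so registration is first.

registration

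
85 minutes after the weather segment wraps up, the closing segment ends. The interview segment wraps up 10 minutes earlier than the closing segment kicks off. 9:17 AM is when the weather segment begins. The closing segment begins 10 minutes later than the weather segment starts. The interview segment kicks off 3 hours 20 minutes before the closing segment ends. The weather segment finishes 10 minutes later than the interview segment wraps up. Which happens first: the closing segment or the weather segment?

the weather segment

The closing segment starts at 9:17 AM + 10 min = 9:27 AM.
The closing segment starts at 9:27 AM and the weather segment starts at 9:17 AM, so the weather segment is first.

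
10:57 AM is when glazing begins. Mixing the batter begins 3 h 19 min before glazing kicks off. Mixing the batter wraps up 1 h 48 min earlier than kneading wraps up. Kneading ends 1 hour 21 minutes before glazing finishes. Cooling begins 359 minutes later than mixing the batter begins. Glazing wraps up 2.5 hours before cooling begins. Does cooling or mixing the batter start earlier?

Mixing the batter starts at 10:57 AM − 199 min = 7:38 AM.
Cooling starts at 7:38 AM + 359 min = 1:37 PM.
Cooling starts at 1:37 PM and mixing the batter starts at 7:38 AM, so mixing the batter is first.

mixing the batter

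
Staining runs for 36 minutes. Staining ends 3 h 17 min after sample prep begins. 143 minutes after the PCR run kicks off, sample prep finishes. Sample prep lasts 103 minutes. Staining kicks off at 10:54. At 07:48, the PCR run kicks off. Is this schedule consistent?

No

Sample prep ends at 07:48 + 143 min = 10:11.
Sample prep starts at 10:11 − 103 min = 08:28.
Staining ends at 08:28 + 197 min = 11:45.
Staining starts at 11:45 − 36 min = 11:09.
But staining is also said to start at 10:54 — a 15-minute conflict.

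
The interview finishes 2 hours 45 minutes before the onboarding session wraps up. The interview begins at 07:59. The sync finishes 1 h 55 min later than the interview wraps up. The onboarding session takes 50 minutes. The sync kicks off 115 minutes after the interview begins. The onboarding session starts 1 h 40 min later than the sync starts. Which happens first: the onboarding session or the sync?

the sync

The sync starts at 07:59 + 115 min = 09:54.
The onboarding session starts at 09:54 + 100 min = 11:34.
The onboarding session starts at 11:34 and the sync starts at 09:54, so the sync is first.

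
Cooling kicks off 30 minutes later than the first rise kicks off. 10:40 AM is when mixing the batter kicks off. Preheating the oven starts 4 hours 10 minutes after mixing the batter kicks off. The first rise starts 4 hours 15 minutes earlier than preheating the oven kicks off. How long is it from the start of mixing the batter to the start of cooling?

Preheating the oven starts at 10:40 AM + 250 min = 2:50 PM.
The first rise starts at 2:50 PM − 255 min = 10:35 AM.
Cooling starts at 10:35 AM + 30 min = 11:05 AM.
From 10:40 AM to 11:05 AM is 25 minutes.

25 minutes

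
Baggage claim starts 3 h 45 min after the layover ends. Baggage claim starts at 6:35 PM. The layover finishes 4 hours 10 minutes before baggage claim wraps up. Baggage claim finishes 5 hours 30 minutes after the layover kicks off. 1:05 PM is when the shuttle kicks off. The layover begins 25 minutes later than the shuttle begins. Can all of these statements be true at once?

The layover starts at 1:05 PM + 25 min = 1:30 PM.
Baggage claim ends at 1:30 PM + 330 min = 7:00 PM.
The layover ends at 7:00 PM − 250 min = 2:50 PM.
Baggage claim starts at 2:50 PM + 225 min = 6:35 PM.
That matches the stated 6:35 PM, so the schedule is consistent.

Yes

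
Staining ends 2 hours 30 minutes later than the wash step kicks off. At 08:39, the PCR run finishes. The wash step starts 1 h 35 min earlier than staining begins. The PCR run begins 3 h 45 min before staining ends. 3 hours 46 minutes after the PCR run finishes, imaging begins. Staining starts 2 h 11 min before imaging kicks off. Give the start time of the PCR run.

07:24

Imaging starts at 08:39 + 226 min = 12:25.
Staining starts at 12:25 − 131 min = 10:14.
The wash step starts at 10:14 − 95 min = 08:39.
Staining ends at 08:39 + 150 min = 11:09.
The PCR run starts at 11:09 − 225 min = 07:24.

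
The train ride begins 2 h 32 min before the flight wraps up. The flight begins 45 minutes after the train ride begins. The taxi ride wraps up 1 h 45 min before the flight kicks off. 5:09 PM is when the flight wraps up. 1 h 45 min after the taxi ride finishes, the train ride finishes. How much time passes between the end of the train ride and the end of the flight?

The train ride starts at 5:09 PM − 152 min = 2:37 PM.
The flight starts at 2:37 PM + 45 min = 3:22 PM.
The taxi ride ends at 3:22 PM − 105 min = 1:37 PM.
The train ride ends at 1:37 PM + 105 min = 3:22 PM.
From 3:22 PM to 5:09 PM is 107 minutes.

107 minutes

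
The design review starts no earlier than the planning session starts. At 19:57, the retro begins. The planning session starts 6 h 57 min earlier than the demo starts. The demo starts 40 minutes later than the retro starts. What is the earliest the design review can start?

The demo starts at 19:57 + 40 min = 20:37.
The planning session starts at 20:37 − 417 min = 13:40.
The design review is bounded by the planning session, so the earliest it can start is 13:40.

13:40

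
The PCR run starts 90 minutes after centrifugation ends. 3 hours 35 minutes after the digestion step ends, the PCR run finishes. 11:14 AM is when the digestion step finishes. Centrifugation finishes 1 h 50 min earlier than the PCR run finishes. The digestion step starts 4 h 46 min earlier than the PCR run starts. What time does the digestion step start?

The PCR run ends at 11:14 AM + 215 min = 2:49 PM.
Centrifugation ends at 2:49 PM − 110 min = 12:59 PM.
The PCR run starts at 12:59 PM + 90 min = 2:29 PM.
The digestion step starts at 2:29 PM − 286 min = 9:43 AM.

9:43 AM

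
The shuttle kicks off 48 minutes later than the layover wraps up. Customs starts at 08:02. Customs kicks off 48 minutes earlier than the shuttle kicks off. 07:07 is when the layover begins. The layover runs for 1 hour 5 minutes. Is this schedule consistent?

The layover ends at 07:07 + 65 min = 08:12.
The shuttle starts at 08:12 + 48 min = 09:00.
Customs starts at 09:00 − 48 min = 08:12.
But customs is also said to start at 08:02 — a 10-minute conflict.

No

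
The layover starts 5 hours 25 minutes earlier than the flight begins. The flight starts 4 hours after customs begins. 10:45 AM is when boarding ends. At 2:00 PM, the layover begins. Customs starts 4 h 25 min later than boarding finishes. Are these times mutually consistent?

Customs starts at 10:45 AM + 265 min = 3:10 PM.
The flight starts at 3:10 PM + 240 min = 7:10 PM.
The layover starts at 7:10 PM − 325 min = 1:45 PM.
But the layover is also said to start at 2:00 PM — a 15-minute conflict.

No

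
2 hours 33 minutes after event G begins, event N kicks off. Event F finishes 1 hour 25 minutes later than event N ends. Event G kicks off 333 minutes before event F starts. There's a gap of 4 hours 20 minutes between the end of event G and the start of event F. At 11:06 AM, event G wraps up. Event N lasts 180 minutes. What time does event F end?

4:51 PM

Event F starts at 11:06 AM + 260 min = 3:26 PM.
Event G starts at 3:26 PM − 333 min = 9:53 AM.
Event N starts at 9:53 AM + 153 min = 12:26 PM.
Event N ends at 12:26 PM + 180 min = 3:26 PM.
Event F ends at 3:26 PM + 85 min = 4:51 PM.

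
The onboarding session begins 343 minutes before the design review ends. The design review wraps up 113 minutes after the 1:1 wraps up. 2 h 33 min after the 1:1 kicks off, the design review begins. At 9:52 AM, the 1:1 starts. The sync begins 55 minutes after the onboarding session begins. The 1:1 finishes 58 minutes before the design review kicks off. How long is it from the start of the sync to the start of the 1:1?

1 hour 20 minutes

The design review starts at 9:52 AM + 153 min = 12:25 PM.
The 1:1 ends at 12:25 PM − 58 min = 11:27 AM.
The design review ends at 11:27 AM + 113 min = 1:20 PM.
The onboarding session starts at 1:20 PM − 343 min = 7:37 AM.
The sync starts at 7:37 AM + 55 min = 8:32 AM.
From 8:32 AM to 9:52 AM is 1 hour 20 minutes.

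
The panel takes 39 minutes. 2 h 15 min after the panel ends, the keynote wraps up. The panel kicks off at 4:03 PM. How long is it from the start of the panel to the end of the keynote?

The panel ends at 4:03 PM + 39 min = 4:42 PM.
The keynote ends at 4:42 PM + 135 min = 6:57 PM.
From 4:03 PM to 6:57 PM is 2 hours 54 minutes.

2 hours 54 minutes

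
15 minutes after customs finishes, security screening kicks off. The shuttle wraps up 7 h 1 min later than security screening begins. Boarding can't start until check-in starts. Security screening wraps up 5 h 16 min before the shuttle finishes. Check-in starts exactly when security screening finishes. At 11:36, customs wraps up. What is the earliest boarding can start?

13:36

Security screening starts at 11:36 + 15 min = 11:51.
The shuttle ends at 11:51 + 421 min = 18:52.
Security screening ends at 18:52 − 316 min = 13:36.
So check-in starts at 13:36.
Boarding is bounded by check-in, so the earliest it can start is 13:36.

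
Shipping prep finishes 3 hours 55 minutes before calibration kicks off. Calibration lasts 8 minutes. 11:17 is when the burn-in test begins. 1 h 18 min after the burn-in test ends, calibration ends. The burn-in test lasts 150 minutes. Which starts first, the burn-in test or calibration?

The burn-in test ends at 11:17 + 150 min = 13:47.
Calibration ends at 13:47 + 78 min = 15:05.
Calibration starts at 15:05 − 8 min = 14:57.
The burn-in test starts at 11:17 and calibration starts at 14:57, so the burn-in test is first.

the burn-in test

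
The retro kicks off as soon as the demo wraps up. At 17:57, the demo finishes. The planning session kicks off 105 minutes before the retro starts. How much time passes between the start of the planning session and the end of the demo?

The retro starts at 17:57.
The planning session starts at 17:57 − 105 min = 16:12.
From 16:12 to 17:57 is 1 hour 45 minutes.

1 hour 45 minutes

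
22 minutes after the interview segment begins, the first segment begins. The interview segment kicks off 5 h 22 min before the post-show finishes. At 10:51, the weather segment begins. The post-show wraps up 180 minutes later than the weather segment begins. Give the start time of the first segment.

The post-show ends at 10:51 + 180 min = 13:51.
The interview segment starts at 13:51 − 322 min = 08:29.
The first segment starts at 08:29 + 22 min = 08:51.

08:51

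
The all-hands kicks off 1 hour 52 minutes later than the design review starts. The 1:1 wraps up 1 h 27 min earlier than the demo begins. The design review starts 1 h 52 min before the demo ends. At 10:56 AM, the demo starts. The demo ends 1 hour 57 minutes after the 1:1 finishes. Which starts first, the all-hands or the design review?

the design review

The 1:1 ends at 10:56 AM − 87 min = 9:29 AM.
The demo ends at 9:29 AM + 117 min = 11:26 AM.
The design review starts at 11:26 AM − 112 min = 9:34 AM.
The all-hands starts at 9:34 AM + 112 min = 11:26 AM.
The all-hands starts at 11:26 AM and the design review starts at 9:34 AM, so the design review is first.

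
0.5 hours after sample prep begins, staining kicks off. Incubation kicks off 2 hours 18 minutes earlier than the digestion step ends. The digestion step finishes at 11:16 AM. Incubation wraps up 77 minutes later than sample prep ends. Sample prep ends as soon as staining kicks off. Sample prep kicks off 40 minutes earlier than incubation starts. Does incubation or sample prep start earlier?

sample prep

Incubation starts at 11:16 AM − 138 min = 8:58 AM.
Sample prep starts at 8:58 AM − 40 min = 8:18 AM.
Incubation starts at 8:58 AM and sample prep starts at 8:18 AM, so sample prep is first.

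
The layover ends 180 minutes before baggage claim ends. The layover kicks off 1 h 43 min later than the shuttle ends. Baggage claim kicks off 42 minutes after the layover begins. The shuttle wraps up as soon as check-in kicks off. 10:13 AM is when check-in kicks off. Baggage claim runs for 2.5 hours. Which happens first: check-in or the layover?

check-in

The shuttle ends at 10:13 AM.
The layover starts at 10:13 AM + 103 min = 11:56 AM.
Check-in starts at 10:13 AM and the layover starts at 11:56 AM, so check-in is first.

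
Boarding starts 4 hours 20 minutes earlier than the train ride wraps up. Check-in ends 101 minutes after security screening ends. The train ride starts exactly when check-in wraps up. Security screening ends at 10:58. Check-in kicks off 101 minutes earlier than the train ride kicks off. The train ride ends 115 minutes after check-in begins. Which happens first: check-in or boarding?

boarding

Check-in ends at 10:58 + 101 min = 12:39.
So the train ride starts at 12:39.
Check-in starts at 12:39 − 101 min = 10:58.
The train ride ends at 10:58 + 115 min = 12:53.
Boarding starts at 12:53 − 260 min = 08:33.
Check-in starts at 10:58 and boarding starts at 08:33, so boarding is first.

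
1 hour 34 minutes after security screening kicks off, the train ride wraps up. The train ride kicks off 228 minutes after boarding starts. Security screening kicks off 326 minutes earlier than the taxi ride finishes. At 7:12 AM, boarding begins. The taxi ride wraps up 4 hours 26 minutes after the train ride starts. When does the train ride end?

The train ride starts at 7:12 AM + 228 min = 11:00 AM.
The taxi ride ends at 11:00 AM + 266 min = 3:26 PM.
Security screening starts at 3:26 PM − 326 min = 10:00 AM.
The train ride ends at 10:00 AM + 94 min = 11:34 AM.

11:34 AM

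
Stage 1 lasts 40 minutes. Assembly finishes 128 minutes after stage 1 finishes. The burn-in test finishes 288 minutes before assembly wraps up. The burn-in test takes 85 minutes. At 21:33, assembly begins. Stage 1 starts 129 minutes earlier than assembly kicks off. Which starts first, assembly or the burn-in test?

Stage 1 starts at 21:33 − 129 min = 19:24.
Stage 1 ends at 19:24 + 40 min = 20:04.
Assembly ends at 20:04 + 128 min = 22:12.
The burn-in test ends at 22:12 − 288 min = 17:24.
The burn-in test starts at 17:24 − 85 min = 15:59.
Assembly starts at 21:33 and the burn-in test starts at 15:59, so the burn-in test is first.

the burn-in test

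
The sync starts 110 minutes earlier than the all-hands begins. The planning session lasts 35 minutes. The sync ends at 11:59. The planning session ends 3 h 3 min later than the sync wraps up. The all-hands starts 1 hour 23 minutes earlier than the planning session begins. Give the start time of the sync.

11:14

The planning session ends at 11:59 + 183 min = 15:02.
The planning session starts at 15:02 − 35 min = 14:27.
The all-hands starts at 14:27 − 83 min = 13:04.
The sync starts at 13:04 − 110 min = 11:14.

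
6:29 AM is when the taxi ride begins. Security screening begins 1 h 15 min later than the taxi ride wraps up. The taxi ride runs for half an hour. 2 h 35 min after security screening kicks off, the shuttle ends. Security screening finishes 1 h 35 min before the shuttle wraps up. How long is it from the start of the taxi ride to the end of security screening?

2 hours 45 minutes

The taxi ride ends at 6:29 AM + 30 min = 6:59 AM.
Security screening starts at 6:59 AM + 75 min = 8:14 AM.
The shuttle ends at 8:14 AM + 155 min = 10:49 AM.
Security screening ends at 10:49 AM − 95 min = 9:14 AM.
From 6:29 AM to 9:14 AM is 2 hours 45 minutes.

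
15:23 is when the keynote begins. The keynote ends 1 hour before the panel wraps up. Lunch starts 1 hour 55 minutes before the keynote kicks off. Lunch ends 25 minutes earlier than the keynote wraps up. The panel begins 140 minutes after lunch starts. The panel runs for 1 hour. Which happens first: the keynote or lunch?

lunch

Lunch starts at 15:23 − 115 min = 13:28.
The keynote starts at 15:23 and lunch starts at 13:28, so lunch is first.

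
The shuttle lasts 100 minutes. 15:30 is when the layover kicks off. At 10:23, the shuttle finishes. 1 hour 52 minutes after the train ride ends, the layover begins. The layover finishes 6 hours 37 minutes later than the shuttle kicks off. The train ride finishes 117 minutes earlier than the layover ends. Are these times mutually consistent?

The shuttle starts at 10:23 − 100 min = 08:43.
The layover ends at 08:43 + 397 min = 15:20.
The train ride ends at 15:20 − 117 min = 13:23.
The layover starts at 13:23 + 112 min = 15:15.
But the layover is also said to start at 15:30 — a 15-minute conflict.

No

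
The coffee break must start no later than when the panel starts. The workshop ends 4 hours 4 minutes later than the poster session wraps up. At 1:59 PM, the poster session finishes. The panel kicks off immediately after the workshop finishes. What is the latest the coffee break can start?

The workshop ends at 1:59 PM + 244 min = 6:03 PM.
So the panel starts at 6:03 PM.
The coffee break is bounded by the panel, so the latest it can start is 6:03 PM.

6:03 PM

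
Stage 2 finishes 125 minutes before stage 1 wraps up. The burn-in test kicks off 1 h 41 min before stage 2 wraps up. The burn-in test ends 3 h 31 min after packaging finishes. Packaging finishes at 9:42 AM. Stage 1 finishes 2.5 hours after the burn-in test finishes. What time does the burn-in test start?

11:57 AM

The burn-in test ends at 9:42 AM + 211 min = 1:13 PM.
Stage 1 ends at 1:13 PM + 150 min = 3:43 PM.
Stage 2 ends at 3:43 PM − 125 min = 1:38 PM.
The burn-in test starts at 1:38 PM − 101 min = 11:57 AM.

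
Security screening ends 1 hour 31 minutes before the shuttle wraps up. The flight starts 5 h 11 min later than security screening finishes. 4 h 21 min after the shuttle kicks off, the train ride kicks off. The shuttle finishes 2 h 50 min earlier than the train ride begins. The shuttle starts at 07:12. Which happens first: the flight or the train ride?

the train ride

The train ride starts at 07:12 + 261 min = 11:33.
The shuttle ends at 11:33 − 170 min = 08:43.
Security screening ends at 08:43 − 91 min = 07:12.
The flight starts at 07:12 + 311 min = 12:23.
The flight starts at 12:23 and the train ride starts at 11:33, so the train ride is first.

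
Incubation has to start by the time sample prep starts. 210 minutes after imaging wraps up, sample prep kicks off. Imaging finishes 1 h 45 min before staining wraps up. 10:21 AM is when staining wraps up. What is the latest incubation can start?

Imaging ends at 10:21 AM − 105 min = 8:36 AM.
Sample prep starts at 8:36 AM + 210 min = 12:06 PM.
Incubation is bounded by sample prep, so the latest it can start is 12:06 PM.

12:06 PM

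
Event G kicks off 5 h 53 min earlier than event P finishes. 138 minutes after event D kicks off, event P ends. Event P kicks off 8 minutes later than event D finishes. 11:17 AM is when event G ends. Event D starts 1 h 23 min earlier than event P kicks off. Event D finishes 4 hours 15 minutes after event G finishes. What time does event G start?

Event D ends at 11:17 AM + 255 min = 3:32 PM.
Event P starts at 3:32 PM + 8 min = 3:40 PM.
Event D starts at 3:40 PM − 83 min = 2:17 PM.
Event P ends at 2:17 PM + 138 min = 4:35 PM.
Event G starts at 4:35 PM − 353 min = 10:42 AM.

10:42 AM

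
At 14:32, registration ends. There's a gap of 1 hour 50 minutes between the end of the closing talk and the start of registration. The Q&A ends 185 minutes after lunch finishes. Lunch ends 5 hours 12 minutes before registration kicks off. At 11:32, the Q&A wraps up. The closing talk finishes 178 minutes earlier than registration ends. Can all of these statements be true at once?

No

The closing talk ends at 14:32 − 178 min = 11:34.
Registration starts at 11:34 + 110 min = 13:24.
Lunch ends at 13:24 − 312 min = 08:12.
The Q&A ends at 08:12 + 185 min = 11:17.
But the Q&A is also said to end at 11:32 — a 15-minute conflict.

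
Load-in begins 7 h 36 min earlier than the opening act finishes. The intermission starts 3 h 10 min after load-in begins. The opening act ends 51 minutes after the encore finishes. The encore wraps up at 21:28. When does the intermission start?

17:53

The opening act ends at 21:28 + 51 min = 22:19.
Load-in starts at 22:19 − 456 min = 14:43.
The intermission starts at 14:43 + 190 min = 17:53.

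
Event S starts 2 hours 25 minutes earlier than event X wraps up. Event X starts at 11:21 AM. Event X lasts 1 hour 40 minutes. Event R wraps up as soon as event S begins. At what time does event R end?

Event X ends at 11:21 AM + 100 min = 1:01 PM.
Event S starts at 1:01 PM − 145 min = 10:36 AM.
So event R ends at 10:36 AM.

10:36 AM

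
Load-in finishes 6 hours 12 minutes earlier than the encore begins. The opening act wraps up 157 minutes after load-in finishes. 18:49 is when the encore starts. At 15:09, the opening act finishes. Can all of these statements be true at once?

Load-in ends at 18:49 − 372 min = 12:37.
The opening act ends at 12:37 + 157 min = 15:14.
But the opening act is also said to end at 15:09 — a 5-minute conflict.

No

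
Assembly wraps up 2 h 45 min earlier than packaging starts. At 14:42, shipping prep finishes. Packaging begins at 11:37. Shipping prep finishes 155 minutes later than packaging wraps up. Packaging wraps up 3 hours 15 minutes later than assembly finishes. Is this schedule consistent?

Assembly ends at 11:37 − 165 min = 08:52.
Packaging ends at 08:52 + 195 min = 12:07.
Shipping prep ends at 12:07 + 155 min = 14:42.
That matches the stated 14:42, so the schedule is consistent.

Yes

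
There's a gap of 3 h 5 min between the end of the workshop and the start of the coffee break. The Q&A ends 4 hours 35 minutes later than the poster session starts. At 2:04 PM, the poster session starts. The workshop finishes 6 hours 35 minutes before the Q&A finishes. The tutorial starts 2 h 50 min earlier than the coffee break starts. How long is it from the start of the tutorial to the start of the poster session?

1 h 45 min

The Q&A ends at 2:04 PM + 275 min = 6:39 PM.
The workshop ends at 6:39 PM − 395 min = 12:04 PM.
The coffee break starts at 12:04 PM + 185 min = 3:09 PM.
The tutorial starts at 3:09 PM − 170 min = 12:19 PM.
From 12:19 PM to 2:04 PM is 1 h 45 min.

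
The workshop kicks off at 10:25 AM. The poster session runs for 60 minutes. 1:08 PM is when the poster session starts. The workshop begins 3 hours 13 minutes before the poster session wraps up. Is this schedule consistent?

The poster session ends at 1:08 PM + 60 min = 2:08 PM.
The workshop starts at 2:08 PM − 193 min = 10:55 AM.
But the workshop is also said to start at 10:25 AM — a 30-minute conflict.

No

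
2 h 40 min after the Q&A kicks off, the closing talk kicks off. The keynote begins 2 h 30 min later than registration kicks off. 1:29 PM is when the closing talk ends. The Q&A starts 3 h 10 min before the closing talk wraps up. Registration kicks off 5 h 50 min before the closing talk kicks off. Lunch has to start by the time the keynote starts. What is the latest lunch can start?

9:39 AM

The Q&A starts at 1:29 PM − 190 min = 10:19 AM.
The closing talk starts at 10:19 AM + 160 min = 12:59 PM.
Registration starts at 12:59 PM − 350 min = 7:09 AM.
The keynote starts at 7:09 AM + 150 min = 9:39 AM.
Lunch is bounded by the keynote, so the latest it can start is 9:39 AM.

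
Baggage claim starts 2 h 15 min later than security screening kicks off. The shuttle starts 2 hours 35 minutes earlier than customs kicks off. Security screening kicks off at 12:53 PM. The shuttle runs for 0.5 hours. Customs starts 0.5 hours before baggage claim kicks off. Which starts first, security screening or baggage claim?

Baggage claim starts at 12:53 PM + 135 min = 3:08 PM.
Security screening starts at 12:53 PM and baggage claim starts at 3:08 PM, so security screening is first.

security screening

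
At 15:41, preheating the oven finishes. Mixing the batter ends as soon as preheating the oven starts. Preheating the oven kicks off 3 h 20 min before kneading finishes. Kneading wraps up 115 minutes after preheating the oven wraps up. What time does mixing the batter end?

Kneading ends at 15:41 + 115 min = 17:36.
Preheating the oven starts at 17:36 − 200 min = 14:16.
So mixing the batter ends at 14:16.

14:16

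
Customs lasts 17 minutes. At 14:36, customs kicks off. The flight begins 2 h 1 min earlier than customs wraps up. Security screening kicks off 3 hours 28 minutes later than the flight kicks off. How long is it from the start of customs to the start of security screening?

1 h 44 min

Customs ends at 14:36 + 17 min = 14:53.
The flight starts at 14:53 − 121 min = 12:52.
Security screening starts at 12:52 + 208 min = 16:20.
From 14:36 to 16:20 is 1 h 44 min.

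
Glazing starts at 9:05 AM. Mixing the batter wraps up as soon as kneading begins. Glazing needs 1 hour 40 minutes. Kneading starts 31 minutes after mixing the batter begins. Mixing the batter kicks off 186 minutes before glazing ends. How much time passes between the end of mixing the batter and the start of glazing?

Glazing ends at 9:05 AM + 100 min = 10:45 AM.
Mixing the batter starts at 10:45 AM − 186 min = 7:39 AM.
Kneading starts at 7:39 AM + 31 min = 8:10 AM.
So mixing the batter ends at 8:10 AM.
From 8:10 AM to 9:05 AM is 55 minutes.

55 minutes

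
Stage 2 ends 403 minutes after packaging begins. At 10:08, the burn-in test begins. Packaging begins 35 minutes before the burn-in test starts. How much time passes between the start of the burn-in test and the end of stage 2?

Packaging starts at 10:08 − 35 min = 09:33.
Stage 2 ends at 09:33 + 403 min = 16:16.
From 10:08 to 16:16 is 6 hours 8 minutes.

6 hours 8 minutes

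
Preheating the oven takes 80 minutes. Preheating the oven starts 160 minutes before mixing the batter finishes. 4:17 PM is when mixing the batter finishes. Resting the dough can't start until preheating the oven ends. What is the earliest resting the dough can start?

Preheating the oven starts at 4:17 PM − 160 min = 1:37 PM.
Preheating the oven ends at 1:37 PM + 80 min = 2:57 PM.
Resting the dough is bounded by preheating the oven, so the earliest it can start is 2:57 PM.

2:57 PM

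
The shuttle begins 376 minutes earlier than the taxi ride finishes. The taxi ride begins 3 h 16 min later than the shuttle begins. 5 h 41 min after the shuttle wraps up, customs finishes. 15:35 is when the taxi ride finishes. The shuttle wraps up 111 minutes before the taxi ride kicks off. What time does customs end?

16:25

The shuttle starts at 15:35 − 376 min = 09:19.
The taxi ride starts at 09:19 + 196 min = 12:35.
The shuttle ends at 12:35 − 111 min = 10:44.
Customs ends at 10:44 + 341 min = 16:25.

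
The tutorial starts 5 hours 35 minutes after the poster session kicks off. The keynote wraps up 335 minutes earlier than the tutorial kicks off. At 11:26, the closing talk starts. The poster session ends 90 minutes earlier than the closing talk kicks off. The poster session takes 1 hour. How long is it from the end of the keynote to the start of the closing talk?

2 h 30 min

The poster session ends at 11:26 − 90 min = 09:56.
The poster session starts at 09:56 − 60 min = 08:56.
The tutorial starts at 08:56 + 335 min = 14:31.
The keynote ends at 14:31 − 335 min = 08:56.
From 08:56 to 11:26 is 2 h 30 min.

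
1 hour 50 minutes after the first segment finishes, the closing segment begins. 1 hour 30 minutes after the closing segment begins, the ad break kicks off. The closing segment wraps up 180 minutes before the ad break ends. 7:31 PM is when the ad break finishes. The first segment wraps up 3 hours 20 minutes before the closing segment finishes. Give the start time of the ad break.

4:31 PM

The closing segment ends at 7:31 PM − 180 min = 4:31 PM.
The first segment ends at 4:31 PM − 200 min = 1:11 PM.
The closing segment starts at 1:11 PM + 110 min = 3:01 PM.
The ad break starts at 3:01 PM + 90 min = 4:31 PM.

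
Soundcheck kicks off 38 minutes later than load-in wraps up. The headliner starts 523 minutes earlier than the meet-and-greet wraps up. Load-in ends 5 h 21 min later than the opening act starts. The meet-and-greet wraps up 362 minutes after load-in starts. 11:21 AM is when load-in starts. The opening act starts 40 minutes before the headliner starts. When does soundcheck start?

The meet-and-greet ends at 11:21 AM + 362 min = 5:23 PM.
The headliner starts at 5:23 PM − 523 min = 8:40 AM.
The opening act starts at 8:40 AM − 40 min = 8:00 AM.
Load-in ends at 8:00 AM + 321 min = 1:21 PM.
Soundcheck starts at 1:21 PM + 38 min = 1:59 PM.

1:59 PM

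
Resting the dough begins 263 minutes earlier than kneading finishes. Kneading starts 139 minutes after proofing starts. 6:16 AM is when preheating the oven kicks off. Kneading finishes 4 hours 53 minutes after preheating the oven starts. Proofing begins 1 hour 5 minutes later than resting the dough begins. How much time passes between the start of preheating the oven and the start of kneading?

Kneading ends at 6:16 AM + 293 min = 11:09 AM.
Resting the dough starts at 11:09 AM − 263 min = 6:46 AM.
Proofing starts at 6:46 AM + 65 min = 7:51 AM.
Kneading starts at 7:51 AM + 139 min = 10:10 AM.
From 6:16 AM to 10:10 AM is 234 minutes.

234 minutes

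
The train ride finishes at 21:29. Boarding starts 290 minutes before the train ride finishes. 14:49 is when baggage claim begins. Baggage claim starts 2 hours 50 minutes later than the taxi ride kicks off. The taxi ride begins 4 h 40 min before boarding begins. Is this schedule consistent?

Boarding starts at 21:29 − 290 min = 16:39.
The taxi ride starts at 16:39 − 280 min = 11:59.
Baggage claim starts at 11:59 + 170 min = 14:49.
That matches the stated 14:49, so the schedule is consistent.

Yes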